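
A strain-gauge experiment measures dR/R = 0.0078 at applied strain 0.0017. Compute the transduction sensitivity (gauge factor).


GF = (dR/R) / epsilon
= 0.0078 / 0.0017
= 4.5882

4.5882


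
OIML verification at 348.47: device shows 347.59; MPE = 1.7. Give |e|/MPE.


e = indication - reference = 347.59 - 348.47 = -0.8800
|e| = 0.8800
ratio = |e| / MPE = 0.8800 / 1.7
ratio = 0.5176

0.5176


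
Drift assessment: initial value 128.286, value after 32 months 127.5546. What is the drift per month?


rate = (v2 - v1) / months
= (127.5546 - 128.286) / 32
= -0.7314 / 32
= -0.0229

-0.0229


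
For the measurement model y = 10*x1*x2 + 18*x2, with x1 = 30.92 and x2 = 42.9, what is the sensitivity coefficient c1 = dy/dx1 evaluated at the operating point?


y = 10*x1*x2 + 18*x2
dy/dx1 = 10*x2
Evaluate at x2 = 42.9: c1 = 10 * 42.9
c1 = 429.0000

429.0000


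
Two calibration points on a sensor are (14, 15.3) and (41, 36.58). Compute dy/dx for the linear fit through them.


slope = (y2 - y1) / (x2 - x1)
= (36.58 - 15.3) / (41 - 14)
= 21.2800 / 27
= 0.7881

0.7881


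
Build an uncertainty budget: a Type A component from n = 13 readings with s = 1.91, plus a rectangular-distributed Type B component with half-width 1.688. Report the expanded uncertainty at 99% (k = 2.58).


u_A = s / sqrt(n) = 1.91 / sqrt(13) = 0.52973869
u_B = half_width / sqrt(3) = 1.688 / sqrt(3) = 0.97456725
uc = sqrt(u_A^2 + u_B^2) = sqrt(0.52973869^2 + 0.97456725^2) = 1.109236
U = k * uc = 2.58 * 1.109236
U = 2.8618

2.8618


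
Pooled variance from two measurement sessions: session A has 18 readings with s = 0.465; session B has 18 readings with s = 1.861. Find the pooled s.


s_p = sqrt(((n1-1)*s1^2 + (n2-1)*s2^2) / (n1+n2-2))
numerator = (18-1)*0.465^2 + (18-1)*1.861^2 = 3.675825 + 58.876457 = 62.552282
denominator = 18 + 18 - 2 = 34
s_p^2 = 62.552282 / 34 = 1.839773
s_p = sqrt(1.839773) = 1.3564

1.3564


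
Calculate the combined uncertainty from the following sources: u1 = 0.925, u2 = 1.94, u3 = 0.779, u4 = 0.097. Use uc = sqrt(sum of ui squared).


uc = sqrt(0.925^2 + 1.94^2 + 0.779^2 + 0.097^2)
uc = sqrt(5.235475)
uc = 2.2881

2.2881


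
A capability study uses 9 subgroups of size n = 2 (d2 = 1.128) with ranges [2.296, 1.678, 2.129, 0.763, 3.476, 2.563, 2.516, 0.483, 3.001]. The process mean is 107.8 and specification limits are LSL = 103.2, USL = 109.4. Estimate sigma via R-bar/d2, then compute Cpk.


R_bar = (2.296 + 1.678 + 2.129 + 0.763 + 3.476 + 2.563 + 2.516 + 0.483 + 3.001) / 9 = 2.1005556
sigma = R_bar / d2 = 2.1005556 / 1.128 = 1.8621947
Cp = (USL - LSL)/(6*sigma) = (109.4 - 103.2)/(6*1.8621947) = 0.5549
Cpu = (109.4 - 107.8)/(3*1.8621947) = 0.2864
Cpl = (107.8 - 103.2)/(3*1.8621947) = 0.8234
Cpk = min(Cpu, Cpl) = 0.2864

0.2864


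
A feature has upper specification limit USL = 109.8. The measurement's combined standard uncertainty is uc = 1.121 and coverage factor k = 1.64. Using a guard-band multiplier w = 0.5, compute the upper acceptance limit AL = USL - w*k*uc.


U = k * uc = 1.64 * 1.121 = 1.83844
guard band g = w * U = 0.5 * 1.83844 = 0.91922
AL = USL - g = 109.8 - 0.91922
AL = 108.8808

108.8808


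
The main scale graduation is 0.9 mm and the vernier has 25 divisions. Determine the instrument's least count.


LC = MSD / n_div
= 0.9 / 25
= 0.0360

0.0360


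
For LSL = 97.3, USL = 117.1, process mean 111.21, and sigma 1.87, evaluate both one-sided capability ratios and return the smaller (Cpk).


Cpu = (USL - mean) / (3*sigma) = (117.1 - 111.21) / (3*1.87) = 1.0499
Cpl = (mean - LSL) / (3*sigma) = (111.21 - 97.3) / (3*1.87) = 2.4795
Cpk = min(Cpu, Cpl) = 1.0499

1.0499


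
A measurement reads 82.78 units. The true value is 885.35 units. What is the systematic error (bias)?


Systematic error = measured - true
= 82.78 - 885.35
= -802.5700

-802.5700


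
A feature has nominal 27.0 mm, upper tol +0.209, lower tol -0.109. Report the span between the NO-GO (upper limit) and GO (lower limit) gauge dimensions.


GO = nominal - lower_tol (smallest hole = maximum material condition)
GO = 27.0 - 0.109 = 26.891
NO-GO = nominal + upper_tol (largest hole = least material condition)
NO-GO = 27.0 + 0.209 = 27.209
spread = NO-GO - GO = 27.209 - 26.891 = 0.3180

0.3180


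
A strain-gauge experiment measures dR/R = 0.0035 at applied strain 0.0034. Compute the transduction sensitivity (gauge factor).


GF = (dR/R) / epsilon
= 0.0035 / 0.0034
= 1.0294

1.0294


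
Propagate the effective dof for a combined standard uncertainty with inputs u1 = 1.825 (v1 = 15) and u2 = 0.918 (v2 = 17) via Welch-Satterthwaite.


uc = sqrt(u1^2 + u2^2) = sqrt(1.825^2 + 0.918^2) = 2.0428776
v_eff = uc^4 / (u1^4/v1 + u2^4/v2)
= 2.0428776^4 / (1.825^4/15 + 0.918^4/17)
= 17.416841 / 0.78131304
v_eff = 22.2918

22.2918


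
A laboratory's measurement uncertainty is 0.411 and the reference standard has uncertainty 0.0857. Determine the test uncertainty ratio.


TUR = u_lab / u_ref
= 0.411 / 0.0857
= 4.7958

4.7958


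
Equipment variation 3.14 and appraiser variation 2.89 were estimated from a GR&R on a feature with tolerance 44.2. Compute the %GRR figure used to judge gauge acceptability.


GRR = sqrt(EV^2 + AV^2) = sqrt(3.14^2 + 2.89^2) = 4.2675168
%GRR = GRR / tol * 100 = 4.2675168 / 44.2 * 100
%GRR = 9.6550

9.6550


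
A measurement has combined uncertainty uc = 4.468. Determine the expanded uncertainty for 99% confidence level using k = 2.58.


U = k * uc
U = 2.58 * 4.468
U = 11.5274

11.5274


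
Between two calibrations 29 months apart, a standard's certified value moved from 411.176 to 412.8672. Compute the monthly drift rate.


rate = (v2 - v1) / months
= (412.8672 - 411.176) / 29
= 1.6912 / 29
= 0.0583

0.0583


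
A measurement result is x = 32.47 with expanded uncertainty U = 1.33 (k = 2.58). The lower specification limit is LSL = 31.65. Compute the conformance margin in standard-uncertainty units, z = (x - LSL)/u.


u = U / k = 1.33 / 2.58 = 0.51550388
margin = |LSL - x| = |31.65 - 32.47| = 0.82
z = margin / u = 0.82 / 0.51550388
z = 1.5907

1.5907


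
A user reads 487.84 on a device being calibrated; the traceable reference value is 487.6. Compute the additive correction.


Correction = standard - reading
= 487.6 - 487.84
= -0.2400

-0.2400


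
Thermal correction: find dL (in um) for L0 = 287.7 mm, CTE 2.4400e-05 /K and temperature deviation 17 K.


dL = L * alpha * dT
= 287.7 * 2.4400e-05 * 17
= 0.1193380 mm
dL_um = 0.1193380 * 1000 = 119.3380 um

119.3380


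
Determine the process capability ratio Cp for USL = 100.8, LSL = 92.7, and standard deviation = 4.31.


Cp = (USL - LSL) / (6 * sigma)
= (100.8 - 92.7) / (6 * 4.31)
= 8.1000 / 25.8600
= 0.3132

0.3132


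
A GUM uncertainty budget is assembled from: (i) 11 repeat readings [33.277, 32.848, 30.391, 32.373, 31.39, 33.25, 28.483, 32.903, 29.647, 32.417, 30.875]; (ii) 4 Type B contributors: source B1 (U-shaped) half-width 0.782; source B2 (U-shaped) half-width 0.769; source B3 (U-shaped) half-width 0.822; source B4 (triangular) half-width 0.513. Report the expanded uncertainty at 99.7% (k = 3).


mean = (33.277 + 32.848 + 30.391 + 32.373 + 31.39 + 33.25 + 28.483 + 32.903 + 29.647 + 32.417 + 30.875) / 11 = 31.62309091
s = sqrt(sum((x - mean)^2)/(n-1)) = 1.6003312
u_A = s / sqrt(n) = 1.6003312 / sqrt(11) = 0.48251801
u_B1 = 0.782 / sqrt(2) = 0.5529575
u_B2 = 0.769 / sqrt(2) = 0.54376511
u_B3 = 0.822 / sqrt(2) = 0.58124177
u_B4 = 0.513 / sqrt(6) = 0.20943137
uc = sqrt(0.48251801^2 + 0.5529575^2 + 0.54376511^2 + 0.58124177^2 + 0.20943137^2) = 1.1027101
U = k * uc = 3 * 1.1027101
U = 3.3081

3.3081


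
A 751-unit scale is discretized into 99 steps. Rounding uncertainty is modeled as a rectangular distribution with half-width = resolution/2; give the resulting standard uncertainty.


resolution = range / divisions
resolution = 751 / 99 = 7.5858586
u_res = resolution / (2*sqrt(3))
u_res = 7.5858586 / 3.4641016
u_res = 2.1898

2.1898


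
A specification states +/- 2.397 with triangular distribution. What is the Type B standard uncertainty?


u_B = half_width / sqrt(6)
u_B = 2.397 / 2.4494897
u_B = 0.9786

0.9786


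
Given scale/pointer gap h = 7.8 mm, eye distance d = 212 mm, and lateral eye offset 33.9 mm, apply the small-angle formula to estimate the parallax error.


error = h * offset / d
= 7.8 * 33.9 / 212
= 1.2473

1.2473


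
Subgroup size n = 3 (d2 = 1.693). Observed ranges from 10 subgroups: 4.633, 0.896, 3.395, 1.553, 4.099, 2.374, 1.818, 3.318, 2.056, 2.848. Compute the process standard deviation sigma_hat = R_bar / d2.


R_bar = (4.633 + 0.896 + 3.395 + 1.553 + 4.099 + 2.374 + 1.818 + 3.318 + 2.056 + 2.848) / 10
R_bar = 26.99 / 10 = 2.699
sigma_hat = R_bar / d2 = 2.699 / 1.693 = 1.5942

1.5942


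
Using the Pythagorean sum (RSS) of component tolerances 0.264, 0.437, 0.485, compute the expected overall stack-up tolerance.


RSS = sqrt(0.264^2 + 0.437^2 + 0.485^2)
= sqrt(0.49589)
= 0.7042

0.7042


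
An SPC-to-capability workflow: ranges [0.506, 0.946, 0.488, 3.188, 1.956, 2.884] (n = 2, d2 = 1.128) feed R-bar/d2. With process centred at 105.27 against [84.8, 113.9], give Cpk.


R_bar = (0.506 + 0.946 + 0.488 + 3.188 + 1.956 + 2.884) / 6 = 1.6613333
sigma = R_bar / d2 = 1.6613333 / 1.128 = 1.4728132
Cp = (USL - LSL)/(6*sigma) = (113.9 - 84.8)/(6*1.4728132) = 3.2930
Cpu = (113.9 - 105.27)/(3*1.4728132) = 1.9532
Cpl = (105.27 - 84.8)/(3*1.4728132) = 4.6329
Cpk = min(Cpu, Cpl) = 1.9532

1.9532


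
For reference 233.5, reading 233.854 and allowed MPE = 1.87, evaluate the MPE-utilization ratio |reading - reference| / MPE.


e = indication - reference = 233.854 - 233.5 = 0.3540
|e| = 0.3540
ratio = |e| / MPE = 0.3540 / 1.87
ratio = 0.1893

0.1893


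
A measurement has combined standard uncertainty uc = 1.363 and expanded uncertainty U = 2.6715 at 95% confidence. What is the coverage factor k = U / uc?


k = U / uc
k = 2.6715 / 1.363
k = 1.96

1.96


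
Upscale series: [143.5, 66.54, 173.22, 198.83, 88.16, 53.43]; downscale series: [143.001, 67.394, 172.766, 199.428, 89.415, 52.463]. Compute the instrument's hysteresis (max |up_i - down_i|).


|143.5 - 143.001| = 0.4990
|66.54 - 67.394| = 0.8540
|173.22 - 172.766| = 0.4540
|198.83 - 199.428| = 0.5980
|88.16 - 89.415| = 1.2550
|53.43 - 52.463| = 0.9670
hysteresis = max(diffs) = 1.2550

1.2550


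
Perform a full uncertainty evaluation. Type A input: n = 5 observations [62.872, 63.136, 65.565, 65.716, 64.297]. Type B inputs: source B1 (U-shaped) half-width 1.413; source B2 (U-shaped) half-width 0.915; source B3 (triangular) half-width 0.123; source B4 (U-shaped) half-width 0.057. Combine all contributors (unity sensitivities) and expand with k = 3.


mean = (62.872 + 63.136 + 65.565 + 65.716 + 64.297) / 5 = 64.3172
s = sqrt(sum((x - mean)^2)/(n-1)) = 1.3226763
u_A = s / sqrt(n) = 1.3226763 / sqrt(5) = 0.59151882
u_B1 = 1.413 / sqrt(2) = 0.99914188
u_B2 = 0.915 / sqrt(2) = 0.6470027
u_B3 = 0.123 / sqrt(6) = 0.05021454
u_B4 = 0.057 / sqrt(2) = 0.040305087
uc = sqrt(0.59151882^2 + 0.99914188^2 + 0.6470027^2 + 0.05021454^2 + 0.040305087^2) = 1.3307658
U = k * uc = 3 * 1.3307658
U = 3.9923

3.9923


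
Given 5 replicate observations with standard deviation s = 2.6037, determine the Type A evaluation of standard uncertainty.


u_A = s / sqrt(n)
u_A = 2.6037 / sqrt(5)
u_A = 2.6037 / 2.236068
u_A = 1.1644

1.1644


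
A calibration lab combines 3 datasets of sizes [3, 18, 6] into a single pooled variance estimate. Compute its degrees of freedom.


nu = sum_i (n_i - 1)
nu = ((3 - 1) + (18 - 1) + (6 - 1))
nu = 2 + 17 + 5
nu = 24

24


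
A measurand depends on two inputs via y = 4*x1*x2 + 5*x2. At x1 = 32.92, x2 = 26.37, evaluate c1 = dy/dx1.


y = 4*x1*x2 + 5*x2
dy/dx1 = 4*x2
Evaluate at x2 = 26.37: c1 = 4 * 26.37
c1 = 105.4800

105.4800


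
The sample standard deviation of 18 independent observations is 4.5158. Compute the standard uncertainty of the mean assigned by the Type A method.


u_A = s / sqrt(n)
u_A = 4.5158 / sqrt(18)
u_A = 4.5158 / 4.2426407
u_A = 1.0644

1.0644


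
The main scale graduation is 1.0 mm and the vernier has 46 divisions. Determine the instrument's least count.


LC = MSD / n_div
= 1.0 / 46
= 0.0217

0.0217


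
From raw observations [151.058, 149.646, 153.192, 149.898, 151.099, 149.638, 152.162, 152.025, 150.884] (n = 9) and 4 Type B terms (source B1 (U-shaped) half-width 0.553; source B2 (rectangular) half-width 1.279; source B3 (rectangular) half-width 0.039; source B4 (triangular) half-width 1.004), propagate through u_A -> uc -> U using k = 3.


mean = (151.058 + 149.646 + 153.192 + 149.898 + 151.099 + 149.638 + 152.162 + 152.025 + 150.884) / 9 = 151.0668889
s = sqrt(sum((x - mean)^2)/(n-1)) = 1.2295757
u_A = s / sqrt(n) = 1.2295757 / sqrt(9) = 0.40985857
u_B1 = 0.553 / sqrt(2) = 0.39103005
u_B2 = 1.279 / sqrt(3) = 0.73843099
u_B3 = 0.039 / sqrt(3) = 0.02251666
u_B4 = 1.004 / sqrt(6) = 0.40988128
uc = sqrt(0.40985857^2 + 0.39103005^2 + 0.73843099^2 + 0.02251666^2 + 0.40988128^2) = 1.0171915
U = k * uc = 3 * 1.0171915
U = 3.0516

3.0516


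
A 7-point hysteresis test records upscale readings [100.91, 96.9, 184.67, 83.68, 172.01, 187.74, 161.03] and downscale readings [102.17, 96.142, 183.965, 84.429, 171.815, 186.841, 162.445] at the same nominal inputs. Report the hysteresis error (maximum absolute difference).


|100.91 - 102.17| = 1.2600
|96.9 - 96.142| = 0.7580
|184.67 - 183.965| = 0.7050
|83.68 - 84.429| = 0.7490
|172.01 - 171.815| = 0.1950
|187.74 - 186.841| = 0.8990
|161.03 - 162.445| = 1.4150
hysteresis = max(diffs) = 1.4150

1.4150


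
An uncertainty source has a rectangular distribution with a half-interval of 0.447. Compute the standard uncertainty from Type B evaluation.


u_B = half_width / sqrt(3)
u_B = 0.447 / 1.7320508
u_B = 0.2581

0.2581


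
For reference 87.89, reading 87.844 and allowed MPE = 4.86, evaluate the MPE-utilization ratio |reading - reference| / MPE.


e = indication - reference = 87.844 - 87.89 = -0.0460
|e| = 0.0460
ratio = |e| / MPE = 0.0460 / 4.86
ratio = 0.0095

0.0095


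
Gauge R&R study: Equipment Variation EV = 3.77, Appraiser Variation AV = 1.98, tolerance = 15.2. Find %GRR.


GRR = sqrt(EV^2 + AV^2) = sqrt(3.77^2 + 1.98^2) = 4.2583213
%GRR = GRR / tol * 100 = 4.2583213 / 15.2 * 100
%GRR = 28.0153

28.0153


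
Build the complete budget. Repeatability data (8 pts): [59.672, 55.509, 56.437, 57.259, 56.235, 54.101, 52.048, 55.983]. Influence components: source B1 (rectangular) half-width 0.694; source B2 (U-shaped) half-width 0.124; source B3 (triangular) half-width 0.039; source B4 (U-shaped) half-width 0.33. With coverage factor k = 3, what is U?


mean = (59.672 + 55.509 + 56.437 + 57.259 + 56.235 + 54.101 + 52.048 + 55.983) / 8 = 55.9055
s = sqrt(sum((x - mean)^2)/(n-1)) = 2.2267623
u_A = s / sqrt(n) = 2.2267623 / sqrt(8) = 0.78727936
u_B1 = 0.694 / sqrt(3) = 0.40068109
u_B2 = 0.124 / sqrt(2) = 0.087681241
u_B3 = 0.039 / sqrt(6) = 0.015921683
u_B4 = 0.33 / sqrt(2) = 0.23334524
uc = sqrt(0.78727936^2 + 0.40068109^2 + 0.087681241^2 + 0.015921683^2 + 0.23334524^2) = 0.91801178
U = k * uc = 3 * 0.91801178
U = 2.7540

2.7540


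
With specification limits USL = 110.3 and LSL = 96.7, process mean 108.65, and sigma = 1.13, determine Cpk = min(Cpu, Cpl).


Cpu = (USL - mean) / (3*sigma) = (110.3 - 108.65) / (3*1.13) = 0.4867
Cpl = (mean - LSL) / (3*sigma) = (108.65 - 96.7) / (3*1.13) = 3.5251
Cpk = min(Cpu, Cpl) = 0.4867

0.4867


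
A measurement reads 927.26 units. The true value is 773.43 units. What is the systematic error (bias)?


Systematic error = measured - true
= 927.26 - 773.43
= 153.8300

153.8300


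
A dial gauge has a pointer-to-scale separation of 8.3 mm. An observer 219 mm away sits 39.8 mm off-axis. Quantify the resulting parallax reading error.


error = h * offset / d
= 8.3 * 39.8 / 219
= 1.5084

1.5084


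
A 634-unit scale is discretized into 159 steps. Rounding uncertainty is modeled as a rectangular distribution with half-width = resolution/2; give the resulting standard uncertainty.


resolution = range / divisions
resolution = 634 / 159 = 3.9874214
u_res = resolution / (2*sqrt(3))
u_res = 3.9874214 / 3.4641016
u_res = 1.1511

1.1511


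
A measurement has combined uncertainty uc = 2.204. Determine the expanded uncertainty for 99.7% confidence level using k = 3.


U = k * uc
U = 3 * 2.204
U = 6.6120

6.6120


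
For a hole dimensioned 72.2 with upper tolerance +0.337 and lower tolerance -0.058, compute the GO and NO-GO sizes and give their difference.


GO = nominal - lower_tol (smallest hole = maximum material condition)
GO = 72.2 - 0.058 = 72.142
NO-GO = nominal + upper_tol (largest hole = least material condition)
NO-GO = 72.2 + 0.337 = 72.537
spread = NO-GO - GO = 72.537 - 72.142 = 0.3950

0.3950


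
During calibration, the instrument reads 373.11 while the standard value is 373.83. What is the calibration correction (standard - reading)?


Correction = standard - reading
= 373.83 - 373.11
= 0.7200

0.7200


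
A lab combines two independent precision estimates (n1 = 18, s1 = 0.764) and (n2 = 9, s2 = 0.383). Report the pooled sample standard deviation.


s_p = sqrt(((n1-1)*s1^2 + (n2-1)*s2^2) / (n1+n2-2))
numerator = (18-1)*0.764^2 + (9-1)*0.383^2 = 9.922832 + 1.173512 = 11.096344
denominator = 18 + 9 - 2 = 25
s_p^2 = 11.096344 / 25 = 0.44385376
s_p = sqrt(0.44385376) = 0.6662

0.6662


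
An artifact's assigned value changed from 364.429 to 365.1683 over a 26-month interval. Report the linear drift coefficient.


rate = (v2 - v1) / months
= (365.1683 - 364.429) / 26
= 0.7393 / 26
= 0.0284

0.0284


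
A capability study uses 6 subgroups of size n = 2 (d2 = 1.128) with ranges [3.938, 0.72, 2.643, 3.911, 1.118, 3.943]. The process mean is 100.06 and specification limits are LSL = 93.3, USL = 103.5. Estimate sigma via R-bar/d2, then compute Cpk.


R_bar = (3.938 + 0.72 + 2.643 + 3.911 + 1.118 + 3.943) / 6 = 2.7121667
sigma = R_bar / d2 = 2.7121667 / 1.128 = 2.4044031
Cp = (USL - LSL)/(6*sigma) = (103.5 - 93.3)/(6*2.4044031) = 0.7070
Cpu = (103.5 - 100.06)/(3*2.4044031) = 0.4769
Cpl = (100.06 - 93.3)/(3*2.4044031) = 0.9372
Cpk = min(Cpu, Cpl) = 0.4769

0.4769


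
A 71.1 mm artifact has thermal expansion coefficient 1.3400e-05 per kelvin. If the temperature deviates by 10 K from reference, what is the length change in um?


dL = L * alpha * dT
= 71.1 * 1.3400e-05 * 10
= 0.0095274 mm
dL_um = 0.0095274 * 1000 = 9.5274 um

9.5274


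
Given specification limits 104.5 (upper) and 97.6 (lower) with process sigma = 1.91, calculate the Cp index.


Cp = (USL - LSL) / (6 * sigma)
= (104.5 - 97.6) / (6 * 1.91)
= 6.9000 / 11.4600
= 0.6021

0.6021


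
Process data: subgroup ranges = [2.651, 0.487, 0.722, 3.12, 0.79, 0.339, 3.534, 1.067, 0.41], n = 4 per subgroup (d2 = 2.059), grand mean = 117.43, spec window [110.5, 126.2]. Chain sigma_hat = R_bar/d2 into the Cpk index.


R_bar = (2.651 + 0.487 + 0.722 + 3.12 + 0.79 + 0.339 + 3.534 + 1.067 + 0.41) / 9 = 1.4577778
sigma = R_bar / d2 = 1.4577778 / 2.059 = 0.70800282
Cp = (USL - LSL)/(6*sigma) = (126.2 - 110.5)/(6*0.70800282) = 3.6958
Cpu = (126.2 - 117.43)/(3*0.70800282) = 4.1290
Cpl = (117.43 - 110.5)/(3*0.70800282) = 3.2627
Cpk = min(Cpu, Cpl) = 3.2627

3.2627


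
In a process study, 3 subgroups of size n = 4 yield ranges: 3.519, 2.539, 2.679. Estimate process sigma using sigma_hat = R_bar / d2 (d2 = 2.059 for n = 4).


R_bar = (3.519 + 2.539 + 2.679) / 3
R_bar = 8.737 / 3 = 2.9123333
sigma_hat = R_bar / d2 = 2.9123333 / 2.059 = 1.4144

1.4144


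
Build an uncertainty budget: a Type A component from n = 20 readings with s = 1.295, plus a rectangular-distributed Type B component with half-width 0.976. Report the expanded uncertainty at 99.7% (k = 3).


u_A = s / sqrt(n) = 1.295 / sqrt(20) = 0.2895708
u_B = half_width / sqrt(3) = 0.976 / sqrt(3) = 0.56349386
uc = sqrt(u_A^2 + u_B^2) = sqrt(0.2895708^2 + 0.56349386^2) = 0.63354288
U = k * uc = 3 * 0.63354288
U = 1.9006

1.9006


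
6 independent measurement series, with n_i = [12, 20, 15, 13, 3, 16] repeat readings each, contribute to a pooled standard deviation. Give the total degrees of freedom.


nu = sum_i (n_i - 1)
nu = ((12 - 1) + (20 - 1) + (15 - 1) + (13 - 1) + (3 - 1) + (16 - 1))
nu = 11 + 19 + 14 + 12 + 2 + 15
nu = 73

73


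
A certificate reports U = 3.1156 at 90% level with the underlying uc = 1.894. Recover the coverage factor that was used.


k = U / uc
k = 3.1156 / 1.894
k = 1.645

1.645


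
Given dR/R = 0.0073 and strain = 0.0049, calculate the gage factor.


GF = (dR/R) / epsilon
= 0.0073 / 0.0049
= 1.4898

1.4898


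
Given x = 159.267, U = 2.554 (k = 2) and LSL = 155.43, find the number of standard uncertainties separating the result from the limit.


u = U / k = 2.554 / 2 = 1.277
margin = |LSL - x| = |155.43 - 159.267| = 3.837
z = margin / u = 3.837 / 1.277
z = 3.0047

3.0047


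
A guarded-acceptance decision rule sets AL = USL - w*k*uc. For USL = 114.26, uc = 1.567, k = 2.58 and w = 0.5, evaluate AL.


U = k * uc = 2.58 * 1.567 = 4.04286
guard band g = w * U = 0.5 * 4.04286 = 2.02143
AL = USL - g = 114.26 - 2.02143
AL = 112.2386

112.2386


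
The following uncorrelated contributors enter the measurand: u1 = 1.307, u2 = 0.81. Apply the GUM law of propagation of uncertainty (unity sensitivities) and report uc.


uc = sqrt(1.307^2 + 0.81^2)
uc = sqrt(2.364349)
uc = 1.5376

1.5376


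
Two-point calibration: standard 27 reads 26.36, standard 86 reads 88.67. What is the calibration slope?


slope = (y2 - y1) / (x2 - x1)
= (88.67 - 26.36) / (86 - 27)
= 62.3100 / 59
= 1.0561

1.0561


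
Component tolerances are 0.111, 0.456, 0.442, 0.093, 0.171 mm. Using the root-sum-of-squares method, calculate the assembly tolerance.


RSS = sqrt(0.111^2 + 0.456^2 + 0.442^2 + 0.093^2 + 0.171^2)
= sqrt(0.453511)
= 0.6734

0.6734


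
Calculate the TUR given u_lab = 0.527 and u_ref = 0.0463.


TUR = u_lab / u_ref
= 0.527 / 0.0463
= 11.3823

11.3823


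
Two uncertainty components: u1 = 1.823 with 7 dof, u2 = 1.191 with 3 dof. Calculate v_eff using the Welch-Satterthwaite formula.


uc = sqrt(u1^2 + u2^2) = sqrt(1.823^2 + 1.191^2) = 2.1775697
v_eff = uc^4 / (u1^4/v1 + u2^4/v2)
= 2.1775697^4 / (1.823^4/7 + 1.191^4/3)
= 22.48476 / 2.2484841
v_eff = 10.0000

10.0000


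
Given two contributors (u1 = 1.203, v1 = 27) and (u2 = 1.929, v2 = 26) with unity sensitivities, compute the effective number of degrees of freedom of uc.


uc = sqrt(u1^2 + u2^2) = sqrt(1.203^2 + 1.929^2) = 2.2733785
v_eff = uc^4 / (u1^4/v1 + u2^4/v2)
= 2.2733785^4 / (1.203^4/27 + 1.929^4/26)
= 26.710806 / 0.61011497
v_eff = 43.7800

43.7800


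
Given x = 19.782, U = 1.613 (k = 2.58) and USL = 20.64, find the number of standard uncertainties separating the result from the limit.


u = U / k = 1.613 / 2.58 = 0.6251938
margin = |USL - x| = |20.64 - 19.782| = 0.858
z = margin / u = 0.858 / 0.6251938
z = 1.3724

1.3724


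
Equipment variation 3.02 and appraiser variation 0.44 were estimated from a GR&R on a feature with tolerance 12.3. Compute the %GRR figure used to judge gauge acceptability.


GRR = sqrt(EV^2 + AV^2) = sqrt(3.02^2 + 0.44^2) = 3.0518847
%GRR = GRR / tol * 100 = 3.0518847 / 12.3 * 100
%GRR = 24.8121

24.8121


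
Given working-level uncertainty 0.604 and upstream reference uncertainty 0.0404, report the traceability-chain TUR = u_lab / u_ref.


TUR = u_lab / u_ref
= 0.604 / 0.0404
= 14.9505

14.9505


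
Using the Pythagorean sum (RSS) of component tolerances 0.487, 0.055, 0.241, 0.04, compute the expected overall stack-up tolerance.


RSS = sqrt(0.487^2 + 0.055^2 + 0.241^2 + 0.04^2)
= sqrt(0.299875)
= 0.5476

0.5476


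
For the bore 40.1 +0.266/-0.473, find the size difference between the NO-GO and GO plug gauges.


GO = nominal - lower_tol (smallest hole = maximum material condition)
GO = 40.1 - 0.473 = 39.627
NO-GO = nominal + upper_tol (largest hole = least material condition)
NO-GO = 40.1 + 0.266 = 40.366
spread = NO-GO - GO = 40.366 - 39.627 = 0.7390

0.7390


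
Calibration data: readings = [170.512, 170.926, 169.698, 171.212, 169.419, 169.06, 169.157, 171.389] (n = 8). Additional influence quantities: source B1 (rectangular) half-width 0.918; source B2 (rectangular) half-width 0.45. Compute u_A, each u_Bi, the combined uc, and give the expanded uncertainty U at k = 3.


mean = (170.512 + 170.926 + 169.698 + 171.212 + 169.419 + 169.06 + 169.157 + 171.389) / 8 = 170.171625
s = sqrt(sum((x - mean)^2)/(n-1)) = 0.94907909
u_A = s / sqrt(n) = 0.94907909 / sqrt(8) = 0.33555013
u_B1 = 0.918 / sqrt(3) = 0.53000755
u_B2 = 0.45 / sqrt(3) = 0.25980762
uc = sqrt(0.33555013^2 + 0.53000755^2 + 0.25980762^2) = 0.6789712
U = k * uc = 3 * 0.6789712
U = 2.0369

2.0369


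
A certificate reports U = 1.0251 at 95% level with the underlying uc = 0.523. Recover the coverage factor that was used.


k = U / uc
k = 1.0251 / 0.523
k = 1.96

1.96


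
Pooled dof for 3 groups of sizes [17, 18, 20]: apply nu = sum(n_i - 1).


nu = sum_i (n_i - 1)
nu = ((17 - 1) + (18 - 1) + (20 - 1))
nu = 16 + 17 + 19
nu = 52

52


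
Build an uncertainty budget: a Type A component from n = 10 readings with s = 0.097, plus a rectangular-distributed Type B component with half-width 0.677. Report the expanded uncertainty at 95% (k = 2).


u_A = s / sqrt(n) = 0.097 / sqrt(10) = 0.030674093
u_B = half_width / sqrt(3) = 0.677 / sqrt(3) = 0.39086613
uc = sqrt(u_A^2 + u_B^2) = sqrt(0.030674093^2 + 0.39086613^2) = 0.39206789
U = k * uc = 2 * 0.39206789
U = 0.7841

0.7841


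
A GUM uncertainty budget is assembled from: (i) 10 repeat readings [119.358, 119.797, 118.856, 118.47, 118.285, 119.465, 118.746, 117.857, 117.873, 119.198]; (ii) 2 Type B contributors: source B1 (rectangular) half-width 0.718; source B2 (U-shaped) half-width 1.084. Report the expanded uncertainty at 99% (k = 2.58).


mean = (119.358 + 119.797 + 118.856 + 118.47 + 118.285 + 119.465 + 118.746 + 117.857 + 117.873 + 119.198) / 10 = 118.7905
s = sqrt(sum((x - mean)^2)/(n-1)) = 0.66948193
u_A = s / sqrt(n) = 0.66948193 / sqrt(10) = 0.21170878
u_B1 = 0.718 / sqrt(3) = 0.41453749
u_B2 = 1.084 / sqrt(2) = 0.76650375
uc = sqrt(0.21170878^2 + 0.41453749^2 + 0.76650375^2) = 0.89676638
U = k * uc = 2.58 * 0.89676638
U = 2.3137

2.3137


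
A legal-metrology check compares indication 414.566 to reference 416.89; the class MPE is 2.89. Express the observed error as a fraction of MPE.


e = indication - reference = 414.566 - 416.89 = -2.3240
|e| = 2.3240
ratio = |e| / MPE = 2.3240 / 2.89
ratio = 0.8042

0.8042


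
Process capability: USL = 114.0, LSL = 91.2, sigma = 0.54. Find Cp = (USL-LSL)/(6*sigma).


Cp = (USL - LSL) / (6 * sigma)
= (114.0 - 91.2) / (6 * 0.54)
= 22.8000 / 3.2400
= 7.0370

7.0370


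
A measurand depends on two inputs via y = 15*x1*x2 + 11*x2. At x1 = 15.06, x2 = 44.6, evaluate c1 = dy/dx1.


y = 15*x1*x2 + 11*x2
dy/dx1 = 15*x2
Evaluate at x2 = 44.6: c1 = 15 * 44.6
c1 = 669.0000

669.0000


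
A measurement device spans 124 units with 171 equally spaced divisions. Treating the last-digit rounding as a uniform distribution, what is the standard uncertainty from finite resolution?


resolution = range / divisions
resolution = 124 / 171 = 0.7251462
u_res = resolution / (2*sqrt(3))
u_res = 0.7251462 / 3.4641016
u_res = 0.2093

0.2093


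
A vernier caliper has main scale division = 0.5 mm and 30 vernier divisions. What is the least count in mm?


LC = MSD / n_div
= 0.5 / 30
= 0.0167

0.0167


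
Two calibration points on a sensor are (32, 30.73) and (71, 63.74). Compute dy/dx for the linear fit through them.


slope = (y2 - y1) / (x2 - x1)
= (63.74 - 30.73) / (71 - 32)
= 33.0100 / 39
= 0.8464

0.8464


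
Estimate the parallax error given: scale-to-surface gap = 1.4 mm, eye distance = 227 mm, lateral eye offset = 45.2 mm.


error = h * offset / d
= 1.4 * 45.2 / 227
= 0.2788

0.2788


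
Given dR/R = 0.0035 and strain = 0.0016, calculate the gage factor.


GF = (dR/R) / epsilon
= 0.0035 / 0.0016
= 2.1875

2.1875


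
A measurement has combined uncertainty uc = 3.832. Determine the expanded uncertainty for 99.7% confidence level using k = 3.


U = k * uc
U = 3 * 3.832
U = 11.4960

11.4960


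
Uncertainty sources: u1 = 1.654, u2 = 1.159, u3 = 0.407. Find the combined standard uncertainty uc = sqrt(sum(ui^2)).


uc = sqrt(1.654^2 + 1.159^2 + 0.407^2)
uc = sqrt(4.244646)
uc = 2.0603

2.0603


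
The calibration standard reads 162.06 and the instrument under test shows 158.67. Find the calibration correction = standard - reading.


Correction = standard - reading
= 162.06 - 158.67
= 3.3900

3.3900


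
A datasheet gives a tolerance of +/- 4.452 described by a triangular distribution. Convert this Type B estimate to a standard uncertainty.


u_B = half_width / sqrt(6)
u_B = 4.452 / 2.4494897
u_B = 1.8175

1.8175


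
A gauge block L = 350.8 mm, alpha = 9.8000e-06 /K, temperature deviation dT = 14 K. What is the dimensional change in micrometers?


dL = L * alpha * dT
= 350.8 * 9.8000e-06 * 14
= 0.0481298 mm
dL_um = 0.0481298 * 1000 = 48.1298 um

48.1298


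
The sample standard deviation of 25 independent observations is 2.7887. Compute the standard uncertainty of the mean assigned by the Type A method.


u_A = s / sqrt(n)
u_A = 2.7887 / sqrt(25)
u_A = 2.7887 / 5
u_A = 0.5577

0.5577


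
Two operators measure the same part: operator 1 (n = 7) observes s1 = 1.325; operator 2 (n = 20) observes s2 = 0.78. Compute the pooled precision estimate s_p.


s_p = sqrt(((n1-1)*s1^2 + (n2-1)*s2^2) / (n1+n2-2))
numerator = (7-1)*1.325^2 + (20-1)*0.78^2 = 10.53375 + 11.5596 = 22.09335
denominator = 7 + 20 - 2 = 25
s_p^2 = 22.09335 / 25 = 0.883734
s_p = sqrt(0.883734) = 0.9401

0.9401


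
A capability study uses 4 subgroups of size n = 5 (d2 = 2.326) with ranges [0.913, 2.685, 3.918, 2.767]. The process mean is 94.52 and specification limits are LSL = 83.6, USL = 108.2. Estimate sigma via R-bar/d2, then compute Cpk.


R_bar = (0.913 + 2.685 + 3.918 + 2.767) / 4 = 2.57075
sigma = R_bar / d2 = 2.57075 / 2.326 = 1.1052236
Cp = (USL - LSL)/(6*sigma) = (108.2 - 83.6)/(6*1.1052236) = 3.7097
Cpu = (108.2 - 94.52)/(3*1.1052236) = 4.1259
Cpl = (94.52 - 83.6)/(3*1.1052236) = 3.2935
Cpk = min(Cpu, Cpl) = 3.2935

3.2935


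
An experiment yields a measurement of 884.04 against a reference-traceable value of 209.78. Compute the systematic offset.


Systematic error = measured - true
= 884.04 - 209.78
= 674.2600

674.2600


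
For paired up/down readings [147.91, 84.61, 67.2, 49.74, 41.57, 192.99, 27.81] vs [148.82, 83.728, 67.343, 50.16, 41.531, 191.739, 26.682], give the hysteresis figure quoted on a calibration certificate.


|147.91 - 148.82| = 0.9100
|84.61 - 83.728| = 0.8820
|67.2 - 67.343| = 0.1430
|49.74 - 50.16| = 0.4200
|41.57 - 41.531| = 0.0390
|192.99 - 191.739| = 1.2510
|27.81 - 26.682| = 1.1280
hysteresis = max(diffs) = 1.2510

1.2510


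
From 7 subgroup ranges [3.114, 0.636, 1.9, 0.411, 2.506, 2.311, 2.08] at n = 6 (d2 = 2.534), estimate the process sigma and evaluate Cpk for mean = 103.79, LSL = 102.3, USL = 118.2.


R_bar = (3.114 + 0.636 + 1.9 + 0.411 + 2.506 + 2.311 + 2.08) / 7 = 1.8511429
sigma = R_bar / d2 = 1.8511429 / 2.534 = 0.73052206
Cp = (USL - LSL)/(6*sigma) = (118.2 - 102.3)/(6*0.73052206) = 3.6275
Cpu = (118.2 - 103.79)/(3*0.73052206) = 6.5752
Cpl = (103.79 - 102.3)/(3*0.73052206) = 0.6799
Cpk = min(Cpu, Cpl) = 0.6799

0.6799


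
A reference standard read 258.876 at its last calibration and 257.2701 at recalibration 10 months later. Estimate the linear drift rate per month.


rate = (v2 - v1) / months
= (257.2701 - 258.876) / 10
= -1.6059 / 10
= -0.1606

-0.1606


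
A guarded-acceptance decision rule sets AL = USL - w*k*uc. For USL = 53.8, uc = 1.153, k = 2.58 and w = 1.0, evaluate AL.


U = k * uc = 2.58 * 1.153 = 2.97474
guard band g = w * U = 1.0 * 2.97474 = 2.97474
AL = USL - g = 53.8 - 2.97474
AL = 50.8253

50.8253


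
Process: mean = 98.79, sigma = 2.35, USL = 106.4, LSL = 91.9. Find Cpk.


Cpu = (USL - mean) / (3*sigma) = (106.4 - 98.79) / (3*2.35) = 1.0794
Cpl = (mean - LSL) / (3*sigma) = (98.79 - 91.9) / (3*2.35) = 0.9773
Cpk = min(Cpu, Cpl) = 0.9773

0.9773


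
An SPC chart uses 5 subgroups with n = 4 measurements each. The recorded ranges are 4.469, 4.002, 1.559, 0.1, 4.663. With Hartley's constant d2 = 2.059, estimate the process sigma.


R_bar = (4.469 + 4.002 + 1.559 + 0.1 + 4.663) / 5
R_bar = 14.793 / 5 = 2.9586
sigma_hat = R_bar / d2 = 2.9586 / 2.059 = 1.4369

1.4369


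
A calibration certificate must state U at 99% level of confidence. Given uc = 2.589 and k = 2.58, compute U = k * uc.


U = k * uc
U = 2.58 * 2.589
U = 6.6796

6.6796


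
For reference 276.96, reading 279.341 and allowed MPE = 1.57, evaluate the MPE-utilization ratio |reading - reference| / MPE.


e = indication - reference = 279.341 - 276.96 = 2.3810
|e| = 2.3810
ratio = |e| / MPE = 2.3810 / 1.57
ratio = 1.5166

1.5166


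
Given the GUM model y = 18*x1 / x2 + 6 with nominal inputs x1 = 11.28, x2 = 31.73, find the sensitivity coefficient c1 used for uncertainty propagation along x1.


y = 18*x1 / x2 + 6
dy/dx1 = 18/x2
Evaluate at x2 = 31.73: c1 = 18 / 31.73
c1 = 0.5673

0.5673


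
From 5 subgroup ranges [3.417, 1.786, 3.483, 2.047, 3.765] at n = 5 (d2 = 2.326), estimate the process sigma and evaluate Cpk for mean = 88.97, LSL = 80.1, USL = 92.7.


R_bar = (3.417 + 1.786 + 3.483 + 2.047 + 3.765) / 5 = 2.8996
sigma = R_bar / d2 = 2.8996 / 2.326 = 1.2466036
Cp = (USL - LSL)/(6*sigma) = (92.7 - 80.1)/(6*1.2466036) = 1.6846
Cpu = (92.7 - 88.97)/(3*1.2466036) = 0.9974
Cpl = (88.97 - 80.1)/(3*1.2466036) = 2.3718
Cpk = min(Cpu, Cpl) = 0.9974

0.9974


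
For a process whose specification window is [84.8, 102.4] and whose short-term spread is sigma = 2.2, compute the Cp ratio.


Cp = (USL - LSL) / (6 * sigma)
= (102.4 - 84.8) / (6 * 2.2)
= 17.6000 / 13.2000
= 1.3333

1.3333


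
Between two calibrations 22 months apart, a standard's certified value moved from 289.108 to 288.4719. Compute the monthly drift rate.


rate = (v2 - v1) / months
= (288.4719 - 289.108) / 22
= -0.6361 / 22
= -0.0289

-0.0289


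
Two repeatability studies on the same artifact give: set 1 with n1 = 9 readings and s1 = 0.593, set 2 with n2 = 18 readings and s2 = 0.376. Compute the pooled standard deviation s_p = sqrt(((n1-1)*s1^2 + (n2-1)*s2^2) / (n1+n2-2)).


s_p = sqrt(((n1-1)*s1^2 + (n2-1)*s2^2) / (n1+n2-2))
numerator = (9-1)*0.593^2 + (18-1)*0.376^2 = 2.813192 + 2.403392 = 5.216584
denominator = 9 + 18 - 2 = 25
s_p^2 = 5.216584 / 25 = 0.20866336
s_p = sqrt(0.20866336) = 0.4568

0.4568


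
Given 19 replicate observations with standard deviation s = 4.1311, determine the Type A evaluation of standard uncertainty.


u_A = s / sqrt(n)
u_A = 4.1311 / sqrt(19)
u_A = 4.1311 / 4.3588989
u_A = 0.9477

0.9477


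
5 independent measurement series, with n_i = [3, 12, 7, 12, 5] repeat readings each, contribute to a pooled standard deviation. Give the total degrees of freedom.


nu = sum_i (n_i - 1)
nu = ((3 - 1) + (12 - 1) + (7 - 1) + (12 - 1) + (5 - 1))
nu = 2 + 11 + 6 + 11 + 4
nu = 34

34


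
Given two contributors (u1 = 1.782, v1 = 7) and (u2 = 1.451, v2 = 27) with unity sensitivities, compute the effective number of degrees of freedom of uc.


uc = sqrt(u1^2 + u2^2) = sqrt(1.782^2 + 1.451^2) = 2.2980263
v_eff = uc^4 / (u1^4/v1 + u2^4/v2)
= 2.2980263^4 / (1.782^4/7 + 1.451^4/27)
= 27.888168 / 1.6047392
v_eff = 17.3786

17.3786


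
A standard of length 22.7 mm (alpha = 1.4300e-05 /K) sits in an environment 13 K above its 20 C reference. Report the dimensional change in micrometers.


dL = L * alpha * dT
= 22.7 * 1.4300e-05 * 13
= 0.0042199 mm
dL_um = 0.0042199 * 1000 = 4.2199 um

4.2199


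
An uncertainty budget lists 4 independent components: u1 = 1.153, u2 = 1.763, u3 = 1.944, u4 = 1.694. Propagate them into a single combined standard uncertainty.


uc = sqrt(1.153^2 + 1.763^2 + 1.944^2 + 1.694^2)
uc = sqrt(11.08635)
uc = 3.3296

3.3296


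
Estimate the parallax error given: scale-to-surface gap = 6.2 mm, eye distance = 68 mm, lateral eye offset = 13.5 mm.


error = h * offset / d
= 6.2 * 13.5 / 68
= 1.2309

1.2309


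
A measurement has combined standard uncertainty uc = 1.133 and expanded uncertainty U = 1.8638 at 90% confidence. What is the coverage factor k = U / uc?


k = U / uc
k = 1.8638 / 1.133
k = 1.645

1.645


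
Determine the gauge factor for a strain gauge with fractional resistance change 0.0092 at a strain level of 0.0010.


GF = (dR/R) / epsilon
= 0.0092 / 0.0010
= 9.2000

9.2000


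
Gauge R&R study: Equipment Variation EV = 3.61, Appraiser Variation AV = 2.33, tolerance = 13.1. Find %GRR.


GRR = sqrt(EV^2 + AV^2) = sqrt(3.61^2 + 2.33^2) = 4.2966266
%GRR = GRR / tol * 100 = 4.2966266 / 13.1 * 100
%GRR = 32.7987

32.7987


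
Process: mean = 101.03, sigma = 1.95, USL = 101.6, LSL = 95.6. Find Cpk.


Cpu = (USL - mean) / (3*sigma) = (101.6 - 101.03) / (3*1.95) = 0.0974
Cpl = (mean - LSL) / (3*sigma) = (101.03 - 95.6) / (3*1.95) = 0.9282
Cpk = min(Cpu, Cpl) = 0.0974

0.0974


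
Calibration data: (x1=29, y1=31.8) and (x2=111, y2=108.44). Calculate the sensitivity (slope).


slope = (y2 - y1) / (x2 - x1)
= (108.44 - 31.8) / (111 - 29)
= 76.6400 / 82
= 0.9346

0.9346


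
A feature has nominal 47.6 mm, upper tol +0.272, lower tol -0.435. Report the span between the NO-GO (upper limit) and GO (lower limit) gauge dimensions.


GO = nominal - lower_tol (smallest hole = maximum material condition)
GO = 47.6 - 0.435 = 47.165
NO-GO = nominal + upper_tol (largest hole = least material condition)
NO-GO = 47.6 + 0.272 = 47.872
spread = NO-GO - GO = 47.872 - 47.165 = 0.7070

0.7070


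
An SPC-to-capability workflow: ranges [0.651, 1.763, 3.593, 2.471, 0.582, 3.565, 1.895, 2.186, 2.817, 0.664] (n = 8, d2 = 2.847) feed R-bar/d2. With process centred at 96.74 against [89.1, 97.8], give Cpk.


R_bar = (0.651 + 1.763 + 3.593 + 2.471 + 0.582 + 3.565 + 1.895 + 2.186 + 2.817 + 0.664) / 10 = 2.0187
sigma = R_bar / d2 = 2.0187 / 2.847 = 0.70906217
Cp = (USL - LSL)/(6*sigma) = (97.8 - 89.1)/(6*0.70906217) = 2.0450
Cpu = (97.8 - 96.74)/(3*0.70906217) = 0.4983
Cpl = (96.74 - 89.1)/(3*0.70906217) = 3.5916
Cpk = min(Cpu, Cpl) = 0.4983

0.4983


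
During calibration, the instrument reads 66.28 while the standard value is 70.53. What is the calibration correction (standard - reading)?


Correction = standard - reading
= 70.53 - 66.28
= 4.2500

4.2500


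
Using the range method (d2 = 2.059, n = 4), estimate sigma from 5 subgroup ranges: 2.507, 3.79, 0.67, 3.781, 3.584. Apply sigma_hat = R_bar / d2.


R_bar = (2.507 + 3.79 + 0.67 + 3.781 + 3.584) / 5
R_bar = 14.332 / 5 = 2.8664
sigma_hat = R_bar / d2 = 2.8664 / 2.059 = 1.3921

1.3921


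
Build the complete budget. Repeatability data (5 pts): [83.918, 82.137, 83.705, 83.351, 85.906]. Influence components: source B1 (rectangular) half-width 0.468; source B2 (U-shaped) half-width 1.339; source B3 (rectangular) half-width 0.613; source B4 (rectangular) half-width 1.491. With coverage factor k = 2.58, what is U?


mean = (83.918 + 82.137 + 83.705 + 83.351 + 85.906) / 5 = 83.8034
s = sqrt(sum((x - mean)^2)/(n-1)) = 1.3624699
u_A = s / sqrt(n) = 1.3624699 / sqrt(5) = 0.60931506
u_B1 = 0.468 / sqrt(3) = 0.27019993
u_B2 = 1.339 / sqrt(2) = 0.94681598
u_B3 = 0.613 / sqrt(3) = 0.35391572
u_B4 = 1.491 / sqrt(3) = 0.86082925
uc = sqrt(0.60931506^2 + 0.27019993^2 + 0.94681598^2 + 0.35391572^2 + 0.86082925^2) = 1.4856031
U = k * uc = 2.58 * 1.4856031
U = 3.8329

3.8329


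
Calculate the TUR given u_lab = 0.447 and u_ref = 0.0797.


TUR = u_lab / u_ref
= 0.447 / 0.0797
= 5.6085

5.6085
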